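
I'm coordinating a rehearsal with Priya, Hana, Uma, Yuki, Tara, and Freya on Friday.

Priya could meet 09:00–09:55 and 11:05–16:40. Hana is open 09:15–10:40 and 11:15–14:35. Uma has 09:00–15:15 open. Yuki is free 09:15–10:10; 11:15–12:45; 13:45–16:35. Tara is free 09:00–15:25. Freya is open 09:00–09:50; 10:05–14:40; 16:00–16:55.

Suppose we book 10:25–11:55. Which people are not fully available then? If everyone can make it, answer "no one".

Hana, Priya, Yuki

Priya: not fully free for 10:25-11:55. Hana: not fully free for 10:25-11:55. Uma: free for 10:25-11:55. Yuki: not fully free for 10:25-11:55. Tara: free for 10:25-11:55. Freya: free for 10:25-11:55.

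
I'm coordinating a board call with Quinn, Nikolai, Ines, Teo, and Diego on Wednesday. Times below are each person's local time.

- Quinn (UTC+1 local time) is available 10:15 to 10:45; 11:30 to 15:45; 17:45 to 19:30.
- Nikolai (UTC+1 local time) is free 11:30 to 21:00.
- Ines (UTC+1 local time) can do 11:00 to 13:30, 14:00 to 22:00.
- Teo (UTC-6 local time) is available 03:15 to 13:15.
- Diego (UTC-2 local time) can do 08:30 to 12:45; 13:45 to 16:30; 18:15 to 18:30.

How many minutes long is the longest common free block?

Quinn in UTC: 09:15-09:45, 10:30-14:45, 16:45-18:30 (subtract 1h to convert from UTC+1).
Nikolai in UTC: 10:30-20:00 (subtract 1h to convert from UTC+1).
Ines in UTC: 10:00-12:30, 13:00-21:00 (subtract 1h to convert from UTC+1).
Teo in UTC: 09:15-19:15 (add 6h to convert from UTC-6).
Diego in UTC: 10:30-14:45, 15:45-18:30, 20:15-20:30 (add 2h to convert from UTC-2).
Quinn ∩ Nikolai: 10:30-14:45, 16:45-18:30.
Quinn ∩ Nikolai ∩ Ines: 10:30-12:30, 13:00-14:45, 16:45-18:30.
Quinn ∩ Nikolai ∩ Ines ∩ Teo: 10:30-12:30, 13:00-14:45, 16:45-18:30.
Quinn ∩ Nikolai ∩ Ines ∩ Teo ∩ Diego: 10:30-12:30, 13:00-14:45, 16:45-18:30.
The longest is 10:30-12:30 at 120 minutes.

120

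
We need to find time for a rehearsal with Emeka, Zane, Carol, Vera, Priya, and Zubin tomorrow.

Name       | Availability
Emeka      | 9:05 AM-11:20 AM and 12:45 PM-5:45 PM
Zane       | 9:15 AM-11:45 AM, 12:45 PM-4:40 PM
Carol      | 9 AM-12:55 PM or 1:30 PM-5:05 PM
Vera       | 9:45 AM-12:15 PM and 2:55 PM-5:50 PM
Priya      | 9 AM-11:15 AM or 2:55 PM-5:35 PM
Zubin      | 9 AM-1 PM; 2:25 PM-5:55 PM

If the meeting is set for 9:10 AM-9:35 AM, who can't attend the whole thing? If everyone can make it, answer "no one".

Emeka: free for 09:10-09:35. Zane: not fully free for 09:10-09:35. Carol: free for 09:10-09:35. Vera: not fully free for 09:10-09:35. Priya: free for 09:10-09:35. Zubin: free for 09:10-09:35.

Vera, Zane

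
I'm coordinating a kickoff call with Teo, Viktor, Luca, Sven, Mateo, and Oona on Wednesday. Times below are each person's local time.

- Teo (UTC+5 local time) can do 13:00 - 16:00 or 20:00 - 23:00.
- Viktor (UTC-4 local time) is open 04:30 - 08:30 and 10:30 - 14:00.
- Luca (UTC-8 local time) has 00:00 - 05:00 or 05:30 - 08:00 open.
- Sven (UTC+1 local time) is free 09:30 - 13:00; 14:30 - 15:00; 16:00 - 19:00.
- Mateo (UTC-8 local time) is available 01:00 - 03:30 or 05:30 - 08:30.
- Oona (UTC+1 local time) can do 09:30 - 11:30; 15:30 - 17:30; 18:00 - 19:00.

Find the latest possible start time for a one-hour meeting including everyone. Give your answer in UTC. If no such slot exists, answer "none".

15:00

Teo in UTC: 08:00-11:00, 15:00-18:00 (subtract 5h to convert from UTC+5).
Viktor in UTC: 08:30-12:30, 14:30-18:00 (add 4h to convert from UTC-4).
Luca in UTC: 08:00-13:00, 13:30-16:00 (add 8h to convert from UTC-8).
Sven in UTC: 08:30-12:00, 13:30-14:00, 15:00-18:00 (subtract 1h to convert from UTC+1).
Mateo in UTC: 09:00-11:30, 13:30-16:30 (add 8h to convert from UTC-8).
Oona in UTC: 08:30-10:30, 14:30-16:30, 17:00-18:00 (subtract 1h to convert from UTC+1).
Teo ∩ Viktor: 08:30-11:00, 15:00-18:00.
Teo ∩ Viktor ∩ Luca: 08:30-11:00, 15:00-16:00.
Teo ∩ Viktor ∩ Luca ∩ Sven: 08:30-11:00, 15:00-16:00.
Teo ∩ Viktor ∩ Luca ∩ Sven ∩ Mateo: 09:00-11:00, 15:00-16:00.
Teo ∩ Viktor ∩ Luca ∩ Sven ∩ Mateo ∩ Oona: 09:00-10:30, 15:00-16:00.
So the common availability across everyone is 09:00-10:30, 15:00-16:00.
The last common window of at least 60 minutes is 15:00-16:00; a 60-minute meeting can start as late as 15:00 and still end by 16:00.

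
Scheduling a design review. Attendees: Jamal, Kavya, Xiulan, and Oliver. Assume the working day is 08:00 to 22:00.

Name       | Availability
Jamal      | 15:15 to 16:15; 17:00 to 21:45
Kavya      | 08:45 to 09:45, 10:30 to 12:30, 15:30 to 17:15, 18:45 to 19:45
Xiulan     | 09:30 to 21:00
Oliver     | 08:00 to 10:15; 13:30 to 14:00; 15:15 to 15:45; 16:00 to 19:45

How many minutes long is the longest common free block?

60

Jamal ∩ Kavya: 15:30-16:15, 17:00-17:15, 18:45-19:45.
Jamal ∩ Kavya ∩ Xiulan: 15:30-16:15, 17:00-17:15, 18:45-19:45.
Jamal ∩ Kavya ∩ Xiulan ∩ Oliver: 15:30-15:45, 16:00-16:15, 17:00-17:15, 18:45-19:45.
The longest is 18:45-19:45 at 60 minutes.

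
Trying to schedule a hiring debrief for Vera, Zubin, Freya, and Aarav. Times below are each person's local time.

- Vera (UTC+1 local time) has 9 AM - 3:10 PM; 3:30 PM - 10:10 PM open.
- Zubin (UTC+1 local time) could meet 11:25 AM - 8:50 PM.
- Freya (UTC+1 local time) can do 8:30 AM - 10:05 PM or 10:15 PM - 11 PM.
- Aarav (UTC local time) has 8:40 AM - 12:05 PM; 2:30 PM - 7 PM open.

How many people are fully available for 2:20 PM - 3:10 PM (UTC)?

2

Vera in UTC: 08:00-14:10, 14:30-21:10 (subtract 1h to convert from UTC+1).
Zubin in UTC: 10:25-19:50 (subtract 1h to convert from UTC+1).
Freya in UTC: 07:30-21:05, 21:15-22:00 (subtract 1h to convert from UTC+1).
Aarav in UTC: 08:40-12:05, 14:30-19:00.
Zubin and Freya can make the full 14:20-15:10 slot — that's 2.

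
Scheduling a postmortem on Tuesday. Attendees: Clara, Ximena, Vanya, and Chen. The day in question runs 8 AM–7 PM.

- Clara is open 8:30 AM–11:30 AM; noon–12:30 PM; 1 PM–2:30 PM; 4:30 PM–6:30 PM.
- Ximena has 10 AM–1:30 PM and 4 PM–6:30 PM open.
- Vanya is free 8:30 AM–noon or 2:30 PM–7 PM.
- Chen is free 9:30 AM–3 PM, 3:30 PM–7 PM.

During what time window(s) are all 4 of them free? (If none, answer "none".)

10:00-11:30, 16:30-18:30

Clara ∩ Ximena: 10:00-11:30, 12:00-12:30, 13:00-13:30, 16:30-18:30.
Clara ∩ Ximena ∩ Vanya: 10:00-11:30, 16:30-18:30.
Clara ∩ Ximena ∩ Vanya ∩ Chen: 10:00-11:30, 16:30-18:30.
So the common availability across everyone is 10:00-11:30, 16:30-18:30.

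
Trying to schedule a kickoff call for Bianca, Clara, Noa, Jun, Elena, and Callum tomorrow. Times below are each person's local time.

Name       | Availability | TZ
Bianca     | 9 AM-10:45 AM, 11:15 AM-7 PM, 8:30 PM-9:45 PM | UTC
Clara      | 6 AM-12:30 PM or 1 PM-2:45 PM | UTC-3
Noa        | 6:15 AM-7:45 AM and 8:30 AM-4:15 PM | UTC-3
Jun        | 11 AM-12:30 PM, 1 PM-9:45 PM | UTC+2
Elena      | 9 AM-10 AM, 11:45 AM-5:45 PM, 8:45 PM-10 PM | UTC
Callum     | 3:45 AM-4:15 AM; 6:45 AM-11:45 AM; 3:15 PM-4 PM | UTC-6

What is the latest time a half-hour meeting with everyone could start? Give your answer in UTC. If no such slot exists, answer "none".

Bianca in UTC: 09:00-10:45, 11:15-19:00, 20:30-21:45.
Clara in UTC: 09:00-15:30, 16:00-17:45 (add 3h to convert from UTC-3).
Noa in UTC: 09:15-10:45, 11:30-19:15 (add 3h to convert from UTC-3).
Jun in UTC: 09:00-10:30, 11:00-19:45 (subtract 2h to convert from UTC+2).
Elena in UTC: 09:00-10:00, 11:45-17:45, 20:45-22:00.
Callum in UTC: 09:45-10:15, 12:45-17:45, 21:15-22:00 (add 6h to convert from UTC-6).
Bianca ∩ Clara: 09:00-10:45, 11:15-15:30, 16:00-17:45.
Bianca ∩ Clara ∩ Noa: 09:15-10:45, 11:30-15:30, 16:00-17:45.
Bianca ∩ Clara ∩ Noa ∩ Jun: 09:15-10:30, 11:30-15:30, 16:00-17:45.
Bianca ∩ Clara ∩ Noa ∩ Jun ∩ Elena: 09:15-10:00, 11:45-15:30, 16:00-17:45.
Bianca ∩ Clara ∩ Noa ∩ Jun ∩ Elena ∩ Callum: 09:45-10:00, 12:45-15:30, 16:00-17:45.
The last common window of at least 30 minutes is 16:00-17:45; a 30-minute meeting can start as late as 17:15 and still end by 17:45.

17:15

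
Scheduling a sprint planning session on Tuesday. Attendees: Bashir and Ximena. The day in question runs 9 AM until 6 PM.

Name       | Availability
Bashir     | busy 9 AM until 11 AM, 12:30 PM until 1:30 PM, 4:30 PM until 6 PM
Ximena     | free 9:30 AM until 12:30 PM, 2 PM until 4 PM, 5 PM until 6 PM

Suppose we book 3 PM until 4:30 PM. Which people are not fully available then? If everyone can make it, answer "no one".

Ximena

Bashir free: 11:00-12:30, 13:30-16:30 (invert busy blocks within the working day).
Ximena free: 09:30-12:30, 14:00-16:00, 17:00-18:00.
Bashir: free for 15:00-16:30. Ximena: not fully free for 15:00-16:30.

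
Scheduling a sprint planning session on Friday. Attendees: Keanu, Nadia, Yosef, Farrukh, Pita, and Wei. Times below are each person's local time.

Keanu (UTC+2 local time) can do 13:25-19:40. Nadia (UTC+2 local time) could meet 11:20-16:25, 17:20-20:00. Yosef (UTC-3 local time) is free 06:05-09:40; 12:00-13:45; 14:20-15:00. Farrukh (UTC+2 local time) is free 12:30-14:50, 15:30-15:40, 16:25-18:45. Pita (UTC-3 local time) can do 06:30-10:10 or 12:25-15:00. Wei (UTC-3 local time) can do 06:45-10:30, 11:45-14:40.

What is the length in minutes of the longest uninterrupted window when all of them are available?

Keanu in UTC: 11:25-17:40 (subtract 2h to convert from UTC+2).
Nadia in UTC: 09:20-14:25, 15:20-18:00 (subtract 2h to convert from UTC+2).
Yosef in UTC: 09:05-12:40, 15:00-16:45, 17:20-18:00 (add 3h to convert from UTC-3).
Farrukh in UTC: 10:30-12:50, 13:30-13:40, 14:25-16:45 (subtract 2h to convert from UTC+2).
Pita in UTC: 09:30-13:10, 15:25-18:00 (add 3h to convert from UTC-3).
Wei in UTC: 09:45-13:30, 14:45-17:40 (add 3h to convert from UTC-3).
Keanu ∩ Nadia: 11:25-14:25, 15:20-17:40.
Keanu ∩ Nadia ∩ Yosef: 11:25-12:40, 15:20-16:45, 17:20-17:40.
Keanu ∩ Nadia ∩ Yosef ∩ Farrukh: 11:25-12:40, 15:20-16:45.
Keanu ∩ Nadia ∩ Yosef ∩ Farrukh ∩ Pita: 11:25-12:40, 15:25-16:45.
Keanu ∩ Nadia ∩ Yosef ∩ Farrukh ∩ Pita ∩ Wei: 11:25-12:40, 15:25-16:45.
So the common availability across everyone is 11:25-12:40, 15:25-16:45.
The longest is 15:25-16:45 at 80 minutes.

80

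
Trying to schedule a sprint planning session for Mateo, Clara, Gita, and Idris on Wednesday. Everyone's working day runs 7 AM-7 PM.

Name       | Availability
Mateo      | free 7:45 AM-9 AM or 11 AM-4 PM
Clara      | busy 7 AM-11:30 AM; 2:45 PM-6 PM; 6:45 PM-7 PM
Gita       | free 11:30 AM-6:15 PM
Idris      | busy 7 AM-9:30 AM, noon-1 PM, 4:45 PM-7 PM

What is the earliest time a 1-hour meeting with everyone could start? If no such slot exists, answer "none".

Mateo free: 07:45-09:00, 11:00-16:00.
Clara free: 11:30-14:45, 18:00-18:45 (invert busy blocks within the working day).
Gita free: 11:30-18:15.
Idris free: 09:30-12:00, 13:00-16:45 (invert busy blocks within the working day).
Mateo ∩ Clara: 11:30-14:45.
Mateo ∩ Clara ∩ Gita: 11:30-14:45.
Mateo ∩ Clara ∩ Gita ∩ Idris: 11:30-12:00, 13:00-14:45.
The first common window of at least 60 minutes is 13:00-14:45, so the earliest start is 13:00.

13:00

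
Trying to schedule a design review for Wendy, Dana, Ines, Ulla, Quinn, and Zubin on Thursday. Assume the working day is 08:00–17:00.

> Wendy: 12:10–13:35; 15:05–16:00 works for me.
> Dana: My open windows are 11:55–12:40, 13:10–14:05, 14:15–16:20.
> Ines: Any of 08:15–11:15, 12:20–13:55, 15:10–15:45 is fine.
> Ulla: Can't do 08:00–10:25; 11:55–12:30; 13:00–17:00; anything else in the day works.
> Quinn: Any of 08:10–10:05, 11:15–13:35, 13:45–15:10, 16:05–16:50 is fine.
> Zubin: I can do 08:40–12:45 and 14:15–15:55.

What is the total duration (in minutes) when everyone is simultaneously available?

Wendy free: 12:10-13:35, 15:05-16:00.
Dana free: 11:55-12:40, 13:10-14:05, 14:15-16:20.
Ines free: 08:15-11:15, 12:20-13:55, 15:10-15:45.
Ulla free: 10:25-11:55, 12:30-13:00 (invert busy blocks within the working day).
Quinn free: 08:10-10:05, 11:15-13:35, 13:45-15:10, 16:05-16:50.
Zubin free: 08:40-12:45, 14:15-15:55.
Wendy ∩ Dana: 12:10-12:40, 13:10-13:35, 15:05-16:00.
Wendy ∩ Dana ∩ Ines: 12:20-12:40, 13:10-13:35, 15:10-15:45.
Wendy ∩ Dana ∩ Ines ∩ Ulla: 12:30-12:40.
Wendy ∩ Dana ∩ Ines ∩ Ulla ∩ Quinn: 12:30-12:40.
Wendy ∩ Dana ∩ Ines ∩ Ulla ∩ Quinn ∩ Zubin: 12:30-12:40.
That's a single block of 10 minutes.

10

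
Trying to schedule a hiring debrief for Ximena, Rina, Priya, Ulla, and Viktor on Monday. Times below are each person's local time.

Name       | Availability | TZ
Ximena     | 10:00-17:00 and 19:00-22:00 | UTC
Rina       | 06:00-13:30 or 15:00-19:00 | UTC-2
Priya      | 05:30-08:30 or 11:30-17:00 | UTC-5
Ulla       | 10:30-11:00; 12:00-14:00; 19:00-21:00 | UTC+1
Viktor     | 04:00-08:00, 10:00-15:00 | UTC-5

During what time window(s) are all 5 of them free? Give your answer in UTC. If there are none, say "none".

11:00-13:00, 19:00-20:00

Ximena in UTC: 10:00-17:00, 19:00-22:00.
Rina in UTC: 08:00-15:30, 17:00-21:00 (add 2h to convert from UTC-2).
Priya in UTC: 10:30-13:30, 16:30-22:00 (add 5h to convert from UTC-5).
Ulla in UTC: 09:30-10:00, 11:00-13:00, 18:00-20:00 (subtract 1h to convert from UTC+1).
Viktor in UTC: 09:00-13:00, 15:00-20:00 (add 5h to convert from UTC-5).
Ximena ∩ Rina: 10:00-15:30, 19:00-21:00.
Ximena ∩ Rina ∩ Priya: 10:30-13:30, 19:00-21:00.
Ximena ∩ Rina ∩ Priya ∩ Ulla: 11:00-13:00, 19:00-20:00.
Ximena ∩ Rina ∩ Priya ∩ Ulla ∩ Viktor: 11:00-13:00, 19:00-20:00.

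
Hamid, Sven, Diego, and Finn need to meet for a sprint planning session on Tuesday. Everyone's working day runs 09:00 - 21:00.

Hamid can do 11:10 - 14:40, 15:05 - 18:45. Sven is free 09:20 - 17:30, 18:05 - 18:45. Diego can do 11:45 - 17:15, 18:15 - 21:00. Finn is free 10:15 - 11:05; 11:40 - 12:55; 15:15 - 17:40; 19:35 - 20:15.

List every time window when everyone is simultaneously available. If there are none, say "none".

11:45-12:55, 15:15-17:15

Hamid ∩ Sven: 11:10-14:40, 15:05-17:30, 18:05-18:45.
Hamid ∩ Sven ∩ Diego: 11:45-14:40, 15:05-17:15, 18:15-18:45.
Hamid ∩ Sven ∩ Diego ∩ Finn: 11:45-12:55, 15:15-17:15.
So the common availability across everyone is 11:45-12:55, 15:15-17:15.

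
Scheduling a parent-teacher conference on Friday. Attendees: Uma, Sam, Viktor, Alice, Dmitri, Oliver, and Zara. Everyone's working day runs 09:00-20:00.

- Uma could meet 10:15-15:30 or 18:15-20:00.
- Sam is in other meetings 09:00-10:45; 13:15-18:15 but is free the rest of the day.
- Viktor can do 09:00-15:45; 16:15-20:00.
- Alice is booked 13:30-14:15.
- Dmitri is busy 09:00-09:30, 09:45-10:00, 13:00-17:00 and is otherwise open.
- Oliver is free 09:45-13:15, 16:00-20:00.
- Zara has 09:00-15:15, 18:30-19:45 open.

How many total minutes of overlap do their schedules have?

210

Uma free: 10:15-15:30, 18:15-20:00.
Sam free: 10:45-13:15, 18:15-20:00 (invert busy blocks within the working day).
Viktor free: 09:00-15:45, 16:15-20:00.
Alice free: 09:00-13:30, 14:15-20:00 (invert busy blocks within the working day).
Dmitri free: 09:30-09:45, 10:00-13:00, 17:00-20:00 (invert busy blocks within the working day).
Oliver free: 09:45-13:15, 16:00-20:00.
Zara free: 09:00-15:15, 18:30-19:45.
Uma ∩ Sam: 10:45-13:15, 18:15-20:00.
Uma ∩ Sam ∩ Viktor: 10:45-13:15, 18:15-20:00.
Uma ∩ Sam ∩ Viktor ∩ Alice: 10:45-13:15, 18:15-20:00.
Uma ∩ Sam ∩ Viktor ∩ Alice ∩ Dmitri: 10:45-13:00, 18:15-20:00.
Uma ∩ Sam ∩ Viktor ∩ Alice ∩ Dmitri ∩ Oliver: 10:45-13:00, 18:15-20:00.
Uma ∩ Sam ∩ Viktor ∩ Alice ∩ Dmitri ∩ Oliver ∩ Zara: 10:45-13:00, 18:30-19:45.
Those are the intersection windows.
Summing the common windows: 135 + 75 = 210 minutes.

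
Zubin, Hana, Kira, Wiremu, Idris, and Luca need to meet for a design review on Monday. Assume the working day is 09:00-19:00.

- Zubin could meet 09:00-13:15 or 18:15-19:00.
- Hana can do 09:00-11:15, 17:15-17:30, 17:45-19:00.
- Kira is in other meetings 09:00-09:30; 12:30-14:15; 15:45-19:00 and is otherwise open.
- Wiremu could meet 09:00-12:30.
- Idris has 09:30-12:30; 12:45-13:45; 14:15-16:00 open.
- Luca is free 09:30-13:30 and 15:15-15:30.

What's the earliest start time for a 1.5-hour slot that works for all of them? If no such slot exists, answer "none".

Zubin free: 09:00-13:15, 18:15-19:00.
Hana free: 09:00-11:15, 17:15-17:30, 17:45-19:00.
Kira free: 09:30-12:30, 14:15-15:45 (invert busy blocks within the working day).
Wiremu free: 09:00-12:30.
Idris free: 09:30-12:30, 12:45-13:45, 14:15-16:00.
Luca free: 09:30-13:30, 15:15-15:30.
Zubin ∩ Hana: 09:00-11:15, 18:15-19:00.
Zubin ∩ Hana ∩ Kira: 09:30-11:15.
Zubin ∩ Hana ∩ Kira ∩ Wiremu: 09:30-11:15.
Zubin ∩ Hana ∩ Kira ∩ Wiremu ∩ Idris: 09:30-11:15.
Zubin ∩ Hana ∩ Kira ∩ Wiremu ∩ Idris ∩ Luca: 09:30-11:15.
The first common window of at least 90 minutes is 09:30-11:15, so the earliest start is 09:30.

09:30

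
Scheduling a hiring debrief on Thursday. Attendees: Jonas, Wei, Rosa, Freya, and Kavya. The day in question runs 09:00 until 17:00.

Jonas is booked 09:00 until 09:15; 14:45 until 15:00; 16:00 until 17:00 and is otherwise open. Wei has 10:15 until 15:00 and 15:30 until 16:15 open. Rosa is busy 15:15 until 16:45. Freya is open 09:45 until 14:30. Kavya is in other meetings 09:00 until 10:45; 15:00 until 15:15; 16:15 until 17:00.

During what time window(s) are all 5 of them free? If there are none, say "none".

Jonas free: 09:15-14:45, 15:00-16:00 (invert busy blocks within the working day).
Wei free: 10:15-15:00, 15:30-16:15.
Rosa free: 09:00-15:15, 16:45-17:00 (invert busy blocks within the working day).
Freya free: 09:45-14:30.
Kavya free: 10:45-15:00, 15:15-16:15 (invert busy blocks within the working day).
Jonas ∩ Wei: 10:15-14:45, 15:30-16:00.
Jonas ∩ Wei ∩ Rosa: 10:15-14:45.
Jonas ∩ Wei ∩ Rosa ∩ Freya: 10:15-14:30.
Jonas ∩ Wei ∩ Rosa ∩ Freya ∩ Kavya: 10:45-14:30.

10:45-14:30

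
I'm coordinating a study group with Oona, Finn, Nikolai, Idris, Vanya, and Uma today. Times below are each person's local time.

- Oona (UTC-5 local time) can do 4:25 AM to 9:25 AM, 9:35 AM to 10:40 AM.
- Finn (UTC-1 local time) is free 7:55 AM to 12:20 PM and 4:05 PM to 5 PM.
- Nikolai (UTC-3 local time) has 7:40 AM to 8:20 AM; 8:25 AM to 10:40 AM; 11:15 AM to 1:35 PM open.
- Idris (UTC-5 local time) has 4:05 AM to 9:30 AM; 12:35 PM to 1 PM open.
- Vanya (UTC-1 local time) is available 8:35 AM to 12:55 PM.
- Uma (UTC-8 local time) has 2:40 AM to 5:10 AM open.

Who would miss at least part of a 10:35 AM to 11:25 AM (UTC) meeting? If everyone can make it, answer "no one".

Oona in UTC: 09:25-14:25, 14:35-15:40 (add 5h to convert from UTC-5).
Finn in UTC: 08:55-13:20, 17:05-18:00 (add 1h to convert from UTC-1).
Nikolai in UTC: 10:40-11:20, 11:25-13:40, 14:15-16:35 (add 3h to convert from UTC-3).
Idris in UTC: 09:05-14:30, 17:35-18:00 (add 5h to convert from UTC-5).
Vanya in UTC: 09:35-13:55 (add 1h to convert from UTC-1).
Uma in UTC: 10:40-13:10 (add 8h to convert from UTC-8).
Oona: free for 10:35-11:25. Finn: free for 10:35-11:25. Nikolai: not fully free for 10:35-11:25. Idris: free for 10:35-11:25. Vanya: free for 10:35-11:25. Uma: not fully free for 10:35-11:25.

Nikolai, Uma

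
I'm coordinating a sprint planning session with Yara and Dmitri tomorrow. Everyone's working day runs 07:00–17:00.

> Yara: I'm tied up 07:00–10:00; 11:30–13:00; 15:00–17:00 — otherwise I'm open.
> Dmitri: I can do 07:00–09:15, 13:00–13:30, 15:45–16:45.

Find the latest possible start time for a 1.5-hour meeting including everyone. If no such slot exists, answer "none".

none

Yara free: 10:00-11:30, 13:00-15:00 (invert busy blocks within the working day).
Dmitri free: 07:00-09:15, 13:00-13:30, 15:45-16:45.
Yara ∩ Dmitri: 13:00-13:30.
No common window is at least 90 minutes long.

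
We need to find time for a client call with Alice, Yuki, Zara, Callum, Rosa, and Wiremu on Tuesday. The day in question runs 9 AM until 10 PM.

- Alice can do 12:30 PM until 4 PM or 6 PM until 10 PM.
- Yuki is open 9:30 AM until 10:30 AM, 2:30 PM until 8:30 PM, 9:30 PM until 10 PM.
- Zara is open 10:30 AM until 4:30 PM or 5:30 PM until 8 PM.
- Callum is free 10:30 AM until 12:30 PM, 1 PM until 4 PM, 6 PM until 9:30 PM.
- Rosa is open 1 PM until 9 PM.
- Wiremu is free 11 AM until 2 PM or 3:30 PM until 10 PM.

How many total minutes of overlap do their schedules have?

Alice ∩ Yuki: 14:30-16:00, 18:00-20:30, 21:30-22:00.
Alice ∩ Yuki ∩ Zara: 14:30-16:00, 18:00-20:00.
Alice ∩ Yuki ∩ Zara ∩ Callum: 14:30-16:00, 18:00-20:00.
Alice ∩ Yuki ∩ Zara ∩ Callum ∩ Rosa: 14:30-16:00, 18:00-20:00.
Alice ∩ Yuki ∩ Zara ∩ Callum ∩ Rosa ∩ Wiremu: 15:30-16:00, 18:00-20:00.
Summing the common windows: 30 + 120 = 150 minutes.

150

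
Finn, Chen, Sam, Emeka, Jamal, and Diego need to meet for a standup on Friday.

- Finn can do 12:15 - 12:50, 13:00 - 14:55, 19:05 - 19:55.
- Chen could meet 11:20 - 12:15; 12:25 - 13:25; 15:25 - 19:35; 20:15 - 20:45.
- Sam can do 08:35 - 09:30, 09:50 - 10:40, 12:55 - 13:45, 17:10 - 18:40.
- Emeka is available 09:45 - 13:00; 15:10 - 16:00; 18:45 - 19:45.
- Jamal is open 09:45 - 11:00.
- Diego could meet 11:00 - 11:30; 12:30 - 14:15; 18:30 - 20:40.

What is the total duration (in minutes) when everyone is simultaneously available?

Finn ∩ Chen: 12:25-12:50, 13:00-13:25, 19:05-19:35.
Finn ∩ Chen ∩ Sam: 13:00-13:25.
Finn ∩ Chen ∩ Sam ∩ Emeka: ∅.
Finn ∩ Chen ∩ Sam ∩ Emeka ∩ Jamal: ∅.
Finn ∩ Chen ∩ Sam ∩ Emeka ∩ Jamal ∩ Diego: ∅.
There is no time when everyone is free.
There is no common window, so the total is 0 minutes.

0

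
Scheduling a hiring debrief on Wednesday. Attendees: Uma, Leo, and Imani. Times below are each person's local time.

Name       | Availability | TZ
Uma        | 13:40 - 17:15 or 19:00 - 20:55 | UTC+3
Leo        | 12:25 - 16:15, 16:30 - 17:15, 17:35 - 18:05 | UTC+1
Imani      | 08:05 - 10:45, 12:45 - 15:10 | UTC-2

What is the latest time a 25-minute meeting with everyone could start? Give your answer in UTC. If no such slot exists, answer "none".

Uma in UTC: 10:40-14:15, 16:00-17:55 (subtract 3h to convert from UTC+3).
Leo in UTC: 11:25-15:15, 15:30-16:15, 16:35-17:05 (subtract 1h to convert from UTC+1).
Imani in UTC: 10:05-12:45, 14:45-17:10 (add 2h to convert from UTC-2).
Uma ∩ Leo: 11:25-14:15, 16:00-16:15, 16:35-17:05.
Uma ∩ Leo ∩ Imani: 11:25-12:45, 16:00-16:15, 16:35-17:05.
The last common window of at least 25 minutes is 16:35-17:05; a 25-minute meeting can start as late as 16:40 and still end by 17:05.

16:40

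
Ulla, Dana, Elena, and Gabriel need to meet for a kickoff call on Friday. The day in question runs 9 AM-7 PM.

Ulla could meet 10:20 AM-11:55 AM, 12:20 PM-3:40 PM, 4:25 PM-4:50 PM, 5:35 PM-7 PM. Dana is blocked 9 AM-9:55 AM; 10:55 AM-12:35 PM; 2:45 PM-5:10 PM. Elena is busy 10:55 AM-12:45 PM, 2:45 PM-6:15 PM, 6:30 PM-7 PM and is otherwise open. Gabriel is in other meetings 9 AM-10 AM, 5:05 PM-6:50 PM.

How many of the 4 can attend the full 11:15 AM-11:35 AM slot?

2

Ulla free: 10:20-11:55, 12:20-15:40, 16:25-16:50, 17:35-19:00.
Dana free: 09:55-10:55, 12:35-14:45, 17:10-19:00 (invert busy blocks within the working day).
Elena free: 09:00-10:55, 12:45-14:45, 18:15-18:30 (invert busy blocks within the working day).
Gabriel free: 10:00-17:05, 18:50-19:00 (invert busy blocks within the working day).
Ulla and Gabriel can make the full 11:15-11:35 slot — that's 2.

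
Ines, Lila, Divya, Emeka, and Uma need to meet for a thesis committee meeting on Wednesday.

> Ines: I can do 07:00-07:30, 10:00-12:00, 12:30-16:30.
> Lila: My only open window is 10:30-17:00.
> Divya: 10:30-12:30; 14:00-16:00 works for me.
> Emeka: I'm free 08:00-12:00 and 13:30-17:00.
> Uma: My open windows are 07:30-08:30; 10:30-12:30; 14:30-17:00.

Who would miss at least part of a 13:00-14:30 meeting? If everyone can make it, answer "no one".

Divya, Emeka, Uma

Ines: free for 13:00-14:30. Lila: free for 13:00-14:30. Divya: not fully free for 13:00-14:30. Emeka: not fully free for 13:00-14:30. Uma: not fully free for 13:00-14:30.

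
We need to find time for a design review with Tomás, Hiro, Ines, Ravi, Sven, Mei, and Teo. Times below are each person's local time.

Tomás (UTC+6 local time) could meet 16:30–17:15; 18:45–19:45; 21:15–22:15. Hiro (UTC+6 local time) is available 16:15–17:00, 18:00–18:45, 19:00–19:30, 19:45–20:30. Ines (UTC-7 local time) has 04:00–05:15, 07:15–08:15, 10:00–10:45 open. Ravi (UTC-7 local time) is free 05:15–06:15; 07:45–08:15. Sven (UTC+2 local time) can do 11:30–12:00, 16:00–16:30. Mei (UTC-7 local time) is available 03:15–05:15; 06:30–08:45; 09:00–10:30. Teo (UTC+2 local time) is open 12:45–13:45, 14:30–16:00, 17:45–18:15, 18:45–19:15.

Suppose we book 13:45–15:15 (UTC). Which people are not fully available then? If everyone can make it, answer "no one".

Tomás in UTC: 10:30-11:15, 12:45-13:45, 15:15-16:15 (subtract 6h to convert from UTC+6).
Hiro in UTC: 10:15-11:00, 12:00-12:45, 13:00-13:30, 13:45-14:30 (subtract 6h to convert from UTC+6).
Ines in UTC: 11:00-12:15, 14:15-15:15, 17:00-17:45 (add 7h to convert from UTC-7).
Ravi in UTC: 12:15-13:15, 14:45-15:15 (add 7h to convert from UTC-7).
Sven in UTC: 09:30-10:00, 14:00-14:30 (subtract 2h to convert from UTC+2).
Mei in UTC: 10:15-12:15, 13:30-15:45, 16:00-17:30 (add 7h to convert from UTC-7).
Teo in UTC: 10:45-11:45, 12:30-14:00, 15:45-16:15, 16:45-17:15 (subtract 2h to convert from UTC+2).
Tomás: not fully free for 13:45-15:15. Hiro: not fully free for 13:45-15:15. Ines: not fully free for 13:45-15:15. Ravi: not fully free for 13:45-15:15. Sven: not fully free for 13:45-15:15. Mei: free for 13:45-15:15. Teo: not fully free for 13:45-15:15.

Hiro, Ines, Ravi, Sven, Teo, Tomás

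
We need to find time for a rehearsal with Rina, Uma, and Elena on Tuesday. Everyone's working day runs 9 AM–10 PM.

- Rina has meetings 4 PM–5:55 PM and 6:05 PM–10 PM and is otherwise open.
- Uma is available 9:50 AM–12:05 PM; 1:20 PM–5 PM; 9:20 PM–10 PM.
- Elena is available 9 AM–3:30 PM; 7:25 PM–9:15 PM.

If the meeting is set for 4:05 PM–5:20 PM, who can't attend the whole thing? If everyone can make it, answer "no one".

Elena, Rina, Uma

Rina free: 09:00-16:00, 17:55-18:05 (invert busy blocks within the working day).
Uma free: 09:50-12:05, 13:20-17:00, 21:20-22:00.
Elena free: 09:00-15:30, 19:25-21:15.
Rina: not fully free for 16:05-17:20. Uma: not fully free for 16:05-17:20. Elena: not fully free for 16:05-17:20.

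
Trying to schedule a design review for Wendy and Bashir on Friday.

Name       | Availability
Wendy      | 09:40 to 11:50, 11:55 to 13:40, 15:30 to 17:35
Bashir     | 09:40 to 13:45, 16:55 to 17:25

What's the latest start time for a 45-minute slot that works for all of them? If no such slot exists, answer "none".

Wendy ∩ Bashir: 09:40-11:50, 11:55-13:40, 16:55-17:25.
The last common window of at least 45 minutes is 11:55-13:40; a 45-minute meeting can start as late as 12:55 and still end by 13:40.

12:55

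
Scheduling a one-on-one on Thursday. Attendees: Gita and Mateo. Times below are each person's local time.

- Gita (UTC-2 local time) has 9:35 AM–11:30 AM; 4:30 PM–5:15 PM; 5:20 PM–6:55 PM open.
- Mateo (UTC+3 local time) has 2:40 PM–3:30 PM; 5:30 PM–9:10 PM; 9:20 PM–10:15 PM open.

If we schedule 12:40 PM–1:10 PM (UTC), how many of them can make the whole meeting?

Gita in UTC: 11:35-13:30, 18:30-19:15, 19:20-20:55 (add 2h to convert from UTC-2).
Mateo in UTC: 11:40-12:30, 14:30-18:10, 18:20-19:15 (subtract 3h to convert from UTC+3).
Gita can make the full 12:40-13:10 slot — that's 1.

1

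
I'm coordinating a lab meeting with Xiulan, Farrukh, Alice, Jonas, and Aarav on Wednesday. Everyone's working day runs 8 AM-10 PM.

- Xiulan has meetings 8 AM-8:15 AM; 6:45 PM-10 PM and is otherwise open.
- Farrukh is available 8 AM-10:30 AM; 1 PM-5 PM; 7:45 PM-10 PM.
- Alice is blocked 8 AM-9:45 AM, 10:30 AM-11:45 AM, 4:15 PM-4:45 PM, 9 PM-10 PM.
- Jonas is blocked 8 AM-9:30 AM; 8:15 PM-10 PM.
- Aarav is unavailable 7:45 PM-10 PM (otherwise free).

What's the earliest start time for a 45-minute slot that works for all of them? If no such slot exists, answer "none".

Xiulan free: 08:15-18:45 (invert busy blocks within the working day).
Farrukh free: 08:00-10:30, 13:00-17:00, 19:45-22:00.
Alice free: 09:45-10:30, 11:45-16:15, 16:45-21:00 (invert busy blocks within the working day).
Jonas free: 09:30-20:15 (invert busy blocks within the working day).
Aarav free: 08:00-19:45 (invert busy blocks within the working day).
Xiulan ∩ Farrukh: 08:15-10:30, 13:00-17:00.
Xiulan ∩ Farrukh ∩ Alice: 09:45-10:30, 13:00-16:15, 16:45-17:00.
Xiulan ∩ Farrukh ∩ Alice ∩ Jonas: 09:45-10:30, 13:00-16:15, 16:45-17:00.
Xiulan ∩ Farrukh ∩ Alice ∩ Jonas ∩ Aarav: 09:45-10:30, 13:00-16:15, 16:45-17:00.
The first common window of at least 45 minutes is 09:45-10:30, so the earliest start is 09:45.

09:45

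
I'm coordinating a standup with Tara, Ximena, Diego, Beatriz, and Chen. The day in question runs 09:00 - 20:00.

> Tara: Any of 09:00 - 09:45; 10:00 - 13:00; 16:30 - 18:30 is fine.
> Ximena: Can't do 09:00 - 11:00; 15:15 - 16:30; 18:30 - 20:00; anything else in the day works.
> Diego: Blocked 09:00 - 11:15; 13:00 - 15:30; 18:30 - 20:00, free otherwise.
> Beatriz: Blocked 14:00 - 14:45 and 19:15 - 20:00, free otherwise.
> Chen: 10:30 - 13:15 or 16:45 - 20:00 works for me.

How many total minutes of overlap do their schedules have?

210

Tara free: 09:00-09:45, 10:00-13:00, 16:30-18:30.
Ximena free: 11:00-15:15, 16:30-18:30 (invert busy blocks within the working day).
Diego free: 11:15-13:00, 15:30-18:30 (invert busy blocks within the working day).
Beatriz free: 09:00-14:00, 14:45-19:15 (invert busy blocks within the working day).
Chen free: 10:30-13:15, 16:45-20:00.
Tara ∩ Ximena: 11:00-13:00, 16:30-18:30.
Tara ∩ Ximena ∩ Diego: 11:15-13:00, 16:30-18:30.
Tara ∩ Ximena ∩ Diego ∩ Beatriz: 11:15-13:00, 16:30-18:30.
Tara ∩ Ximena ∩ Diego ∩ Beatriz ∩ Chen: 11:15-13:00, 16:45-18:30.
Summing the common windows: 105 + 105 = 210 minutes.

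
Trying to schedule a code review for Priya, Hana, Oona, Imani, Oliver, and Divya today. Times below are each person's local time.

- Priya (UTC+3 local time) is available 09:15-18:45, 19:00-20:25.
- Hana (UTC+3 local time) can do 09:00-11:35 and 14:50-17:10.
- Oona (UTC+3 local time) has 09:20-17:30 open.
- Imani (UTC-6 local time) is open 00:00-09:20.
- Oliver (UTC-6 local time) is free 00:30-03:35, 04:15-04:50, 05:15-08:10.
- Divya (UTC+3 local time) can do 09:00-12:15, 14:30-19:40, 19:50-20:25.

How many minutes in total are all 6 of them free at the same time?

Priya in UTC: 06:15-15:45, 16:00-17:25 (subtract 3h to convert from UTC+3).
Hana in UTC: 06:00-08:35, 11:50-14:10 (subtract 3h to convert from UTC+3).
Oona in UTC: 06:20-14:30 (subtract 3h to convert from UTC+3).
Imani in UTC: 06:00-15:20 (add 6h to convert from UTC-6).
Oliver in UTC: 06:30-09:35, 10:15-10:50, 11:15-14:10 (add 6h to convert from UTC-6).
Divya in UTC: 06:00-09:15, 11:30-16:40, 16:50-17:25 (subtract 3h to convert from UTC+3).
Priya ∩ Hana: 06:15-08:35, 11:50-14:10.
Priya ∩ Hana ∩ Oona: 06:20-08:35, 11:50-14:10.
Priya ∩ Hana ∩ Oona ∩ Imani: 06:20-08:35, 11:50-14:10.
Priya ∩ Hana ∩ Oona ∩ Imani ∩ Oliver: 06:30-08:35, 11:50-14:10.
Priya ∩ Hana ∩ Oona ∩ Imani ∩ Oliver ∩ Divya: 06:30-08:35, 11:50-14:10.
Summing the common windows: 125 + 140 = 265 minutes.

265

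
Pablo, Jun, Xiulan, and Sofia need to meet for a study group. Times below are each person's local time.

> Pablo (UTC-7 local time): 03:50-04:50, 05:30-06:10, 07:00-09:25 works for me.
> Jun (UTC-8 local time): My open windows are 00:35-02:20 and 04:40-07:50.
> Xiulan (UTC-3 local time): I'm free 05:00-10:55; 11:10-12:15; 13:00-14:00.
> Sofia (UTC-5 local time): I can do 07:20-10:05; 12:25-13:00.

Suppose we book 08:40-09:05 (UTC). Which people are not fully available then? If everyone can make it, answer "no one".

Pablo in UTC: 10:50-11:50, 12:30-13:10, 14:00-16:25 (add 7h to convert from UTC-7).
Jun in UTC: 08:35-10:20, 12:40-15:50 (add 8h to convert from UTC-8).
Xiulan in UTC: 08:00-13:55, 14:10-15:15, 16:00-17:00 (add 3h to convert from UTC-3).
Sofia in UTC: 12:20-15:05, 17:25-18:00 (add 5h to convert from UTC-5).
Pablo: not fully free for 08:40-09:05. Jun: free for 08:40-09:05. Xiulan: free for 08:40-09:05. Sofia: not fully free for 08:40-09:05.

Pablo, Sofia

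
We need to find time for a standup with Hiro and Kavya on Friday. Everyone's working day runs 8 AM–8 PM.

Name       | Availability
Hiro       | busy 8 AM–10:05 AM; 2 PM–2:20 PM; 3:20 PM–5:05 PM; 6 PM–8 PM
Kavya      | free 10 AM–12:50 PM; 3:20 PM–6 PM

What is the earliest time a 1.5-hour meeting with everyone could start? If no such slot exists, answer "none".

Hiro free: 10:05-14:00, 14:20-15:20, 17:05-18:00 (invert busy blocks within the working day).
Kavya free: 10:00-12:50, 15:20-18:00.
Hiro ∩ Kavya: 10:05-12:50, 17:05-18:00.
So the common availability across everyone is 10:05-12:50, 17:05-18:00.
The first common window of at least 90 minutes is 10:05-12:50, so the earliest start is 10:05.

10:05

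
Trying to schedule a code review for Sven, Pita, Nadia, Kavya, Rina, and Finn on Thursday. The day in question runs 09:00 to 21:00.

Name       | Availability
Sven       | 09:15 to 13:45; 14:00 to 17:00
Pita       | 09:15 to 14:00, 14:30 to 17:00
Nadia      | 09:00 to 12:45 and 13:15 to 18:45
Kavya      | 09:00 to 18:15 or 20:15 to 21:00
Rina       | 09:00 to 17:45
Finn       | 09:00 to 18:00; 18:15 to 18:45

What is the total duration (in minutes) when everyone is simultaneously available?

390

Sven ∩ Pita: 09:15-13:45, 14:30-17:00.
Sven ∩ Pita ∩ Nadia: 09:15-12:45, 13:15-13:45, 14:30-17:00.
Sven ∩ Pita ∩ Nadia ∩ Kavya: 09:15-12:45, 13:15-13:45, 14:30-17:00.
Sven ∩ Pita ∩ Nadia ∩ Kavya ∩ Rina: 09:15-12:45, 13:15-13:45, 14:30-17:00.
Sven ∩ Pita ∩ Nadia ∩ Kavya ∩ Rina ∩ Finn: 09:15-12:45, 13:15-13:45, 14:30-17:00.
Summing the common windows: 210 + 30 + 150 = 390 minutes.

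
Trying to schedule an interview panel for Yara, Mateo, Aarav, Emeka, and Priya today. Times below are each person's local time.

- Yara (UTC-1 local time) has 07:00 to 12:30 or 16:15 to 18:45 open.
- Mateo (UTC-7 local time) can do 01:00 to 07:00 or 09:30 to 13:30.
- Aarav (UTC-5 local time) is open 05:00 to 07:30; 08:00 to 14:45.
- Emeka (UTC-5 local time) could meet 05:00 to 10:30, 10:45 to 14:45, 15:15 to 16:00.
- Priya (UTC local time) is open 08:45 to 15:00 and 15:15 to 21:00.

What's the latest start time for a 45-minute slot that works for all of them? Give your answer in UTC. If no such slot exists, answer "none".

19:00

Yara in UTC: 08:00-13:30, 17:15-19:45 (add 1h to convert from UTC-1).
Mateo in UTC: 08:00-14:00, 16:30-20:30 (add 7h to convert from UTC-7).
Aarav in UTC: 10:00-12:30, 13:00-19:45 (add 5h to convert from UTC-5).
Emeka in UTC: 10:00-15:30, 15:45-19:45, 20:15-21:00 (add 5h to convert from UTC-5).
Priya in UTC: 08:45-15:00, 15:15-21:00.
Yara ∩ Mateo: 08:00-13:30, 17:15-19:45.
Yara ∩ Mateo ∩ Aarav: 10:00-12:30, 13:00-13:30, 17:15-19:45.
Yara ∩ Mateo ∩ Aarav ∩ Emeka: 10:00-12:30, 13:00-13:30, 17:15-19:45.
Yara ∩ Mateo ∩ Aarav ∩ Emeka ∩ Priya: 10:00-12:30, 13:00-13:30, 17:15-19:45.
Those are the intersection windows.
The last common window of at least 45 minutes is 17:15-19:45; a 45-minute meeting can start as late as 19:00 and still end by 19:45.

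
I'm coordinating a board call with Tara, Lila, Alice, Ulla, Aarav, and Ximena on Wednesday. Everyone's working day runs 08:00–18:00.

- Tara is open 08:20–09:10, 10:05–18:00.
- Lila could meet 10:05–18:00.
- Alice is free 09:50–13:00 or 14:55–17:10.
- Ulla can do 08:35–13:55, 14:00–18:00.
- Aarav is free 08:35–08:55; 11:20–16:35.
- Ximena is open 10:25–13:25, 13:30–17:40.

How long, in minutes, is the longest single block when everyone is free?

100

Tara ∩ Lila: 10:05-18:00.
Tara ∩ Lila ∩ Alice: 10:05-13:00, 14:55-17:10.
Tara ∩ Lila ∩ Alice ∩ Ulla: 10:05-13:00, 14:55-17:10.
Tara ∩ Lila ∩ Alice ∩ Ulla ∩ Aarav: 11:20-13:00, 14:55-16:35.
Tara ∩ Lila ∩ Alice ∩ Ulla ∩ Aarav ∩ Ximena: 11:20-13:00, 14:55-16:35.
So the common availability across everyone is 11:20-13:00, 14:55-16:35.
The longest is 11:20-13:00 at 100 minutes.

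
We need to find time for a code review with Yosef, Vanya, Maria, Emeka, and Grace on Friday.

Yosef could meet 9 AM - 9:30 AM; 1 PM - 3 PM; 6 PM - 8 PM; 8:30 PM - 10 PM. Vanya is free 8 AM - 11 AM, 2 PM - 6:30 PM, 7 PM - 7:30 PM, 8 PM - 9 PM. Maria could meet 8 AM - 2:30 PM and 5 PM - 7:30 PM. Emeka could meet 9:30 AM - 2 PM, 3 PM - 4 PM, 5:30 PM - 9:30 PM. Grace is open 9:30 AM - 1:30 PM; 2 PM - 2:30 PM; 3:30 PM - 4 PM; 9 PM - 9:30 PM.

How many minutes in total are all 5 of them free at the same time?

Yosef ∩ Vanya: 09:00-09:30, 14:00-15:00, 18:00-18:30, 19:00-19:30, 20:30-21:00.
Yosef ∩ Vanya ∩ Maria: 09:00-09:30, 14:00-14:30, 18:00-18:30, 19:00-19:30.
Yosef ∩ Vanya ∩ Maria ∩ Emeka: 18:00-18:30, 19:00-19:30.
Yosef ∩ Vanya ∩ Maria ∩ Emeka ∩ Grace: ∅.
There is no time when everyone is free.
There is no common window, so the total is 0 minutes.

0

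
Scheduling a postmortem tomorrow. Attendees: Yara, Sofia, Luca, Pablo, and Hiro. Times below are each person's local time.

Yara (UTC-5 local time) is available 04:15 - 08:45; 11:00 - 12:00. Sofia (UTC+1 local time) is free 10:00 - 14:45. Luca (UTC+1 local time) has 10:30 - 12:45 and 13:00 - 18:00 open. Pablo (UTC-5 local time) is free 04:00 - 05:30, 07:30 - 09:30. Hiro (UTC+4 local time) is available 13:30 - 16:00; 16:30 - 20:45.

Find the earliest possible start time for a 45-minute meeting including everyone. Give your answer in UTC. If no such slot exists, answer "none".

09:30

Yara in UTC: 09:15-13:45, 16:00-17:00 (add 5h to convert from UTC-5).
Sofia in UTC: 09:00-13:45 (subtract 1h to convert from UTC+1).
Luca in UTC: 09:30-11:45, 12:00-17:00 (subtract 1h to convert from UTC+1).
Pablo in UTC: 09:00-10:30, 12:30-14:30 (add 5h to convert from UTC-5).
Hiro in UTC: 09:30-12:00, 12:30-16:45 (subtract 4h to convert from UTC+4).
Yara ∩ Sofia: 09:15-13:45.
Yara ∩ Sofia ∩ Luca: 09:30-11:45, 12:00-13:45.
Yara ∩ Sofia ∩ Luca ∩ Pablo: 09:30-10:30, 12:30-13:45.
Yara ∩ Sofia ∩ Luca ∩ Pablo ∩ Hiro: 09:30-10:30, 12:30-13:45.
The first common window of at least 45 minutes is 09:30-10:30, so the earliest start is 09:30.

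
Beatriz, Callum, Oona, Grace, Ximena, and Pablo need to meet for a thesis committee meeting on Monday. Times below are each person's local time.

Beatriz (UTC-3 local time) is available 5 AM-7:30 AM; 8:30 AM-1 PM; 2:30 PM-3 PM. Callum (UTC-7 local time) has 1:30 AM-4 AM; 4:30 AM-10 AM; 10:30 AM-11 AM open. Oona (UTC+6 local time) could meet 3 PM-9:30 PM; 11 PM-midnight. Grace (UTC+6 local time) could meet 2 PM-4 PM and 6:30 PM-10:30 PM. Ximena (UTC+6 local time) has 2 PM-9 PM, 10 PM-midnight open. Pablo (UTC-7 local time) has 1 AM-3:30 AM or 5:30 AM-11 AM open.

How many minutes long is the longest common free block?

Beatriz in UTC: 08:00-10:30, 11:30-16:00, 17:30-18:00 (add 3h to convert from UTC-3).
Callum in UTC: 08:30-11:00, 11:30-17:00, 17:30-18:00 (add 7h to convert from UTC-7).
Oona in UTC: 09:00-15:30, 17:00-18:00 (subtract 6h to convert from UTC+6).
Grace in UTC: 08:00-10:00, 12:30-16:30 (subtract 6h to convert from UTC+6).
Ximena in UTC: 08:00-15:00, 16:00-18:00 (subtract 6h to convert from UTC+6).
Pablo in UTC: 08:00-10:30, 12:30-18:00 (add 7h to convert from UTC-7).
Beatriz ∩ Callum: 08:30-10:30, 11:30-16:00, 17:30-18:00.
Beatriz ∩ Callum ∩ Oona: 09:00-10:30, 11:30-15:30, 17:30-18:00.
Beatriz ∩ Callum ∩ Oona ∩ Grace: 09:00-10:00, 12:30-15:30.
Beatriz ∩ Callum ∩ Oona ∩ Grace ∩ Ximena: 09:00-10:00, 12:30-15:00.
Beatriz ∩ Callum ∩ Oona ∩ Grace ∩ Ximena ∩ Pablo: 09:00-10:00, 12:30-15:00.
The longest is 12:30-15:00 at 150 minutes.

150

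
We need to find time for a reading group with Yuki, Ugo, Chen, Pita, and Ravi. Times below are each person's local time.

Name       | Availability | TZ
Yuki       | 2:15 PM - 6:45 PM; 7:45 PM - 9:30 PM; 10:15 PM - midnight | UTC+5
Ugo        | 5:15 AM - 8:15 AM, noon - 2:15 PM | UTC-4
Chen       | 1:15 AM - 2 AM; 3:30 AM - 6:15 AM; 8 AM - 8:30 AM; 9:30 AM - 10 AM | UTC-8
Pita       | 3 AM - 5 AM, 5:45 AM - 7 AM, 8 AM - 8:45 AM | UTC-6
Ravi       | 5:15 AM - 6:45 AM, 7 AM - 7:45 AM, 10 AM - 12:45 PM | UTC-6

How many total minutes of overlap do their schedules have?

30

Yuki in UTC: 09:15-13:45, 14:45-16:30, 17:15-19:00 (subtract 5h to convert from UTC+5).
Ugo in UTC: 09:15-12:15, 16:00-18:15 (add 4h to convert from UTC-4).
Chen in UTC: 09:15-10:00, 11:30-14:15, 16:00-16:30, 17:30-18:00 (add 8h to convert from UTC-8).
Pita in UTC: 09:00-11:00, 11:45-13:00, 14:00-14:45 (add 6h to convert from UTC-6).
Ravi in UTC: 11:15-12:45, 13:00-13:45, 16:00-18:45 (add 6h to convert from UTC-6).
Yuki ∩ Ugo: 09:15-12:15, 16:00-16:30, 17:15-18:15.
Yuki ∩ Ugo ∩ Chen: 09:15-10:00, 11:30-12:15, 16:00-16:30, 17:30-18:00.
Yuki ∩ Ugo ∩ Chen ∩ Pita: 09:15-10:00, 11:45-12:15.
Yuki ∩ Ugo ∩ Chen ∩ Pita ∩ Ravi: 11:45-12:15.
That's a single block of 30 minutes.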